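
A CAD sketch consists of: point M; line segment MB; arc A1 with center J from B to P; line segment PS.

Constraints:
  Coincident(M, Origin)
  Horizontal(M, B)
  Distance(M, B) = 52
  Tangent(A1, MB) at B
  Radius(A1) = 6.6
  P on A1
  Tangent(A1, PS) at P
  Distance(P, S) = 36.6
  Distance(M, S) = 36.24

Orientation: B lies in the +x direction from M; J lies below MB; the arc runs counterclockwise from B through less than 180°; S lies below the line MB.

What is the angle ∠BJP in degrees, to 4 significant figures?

46.72°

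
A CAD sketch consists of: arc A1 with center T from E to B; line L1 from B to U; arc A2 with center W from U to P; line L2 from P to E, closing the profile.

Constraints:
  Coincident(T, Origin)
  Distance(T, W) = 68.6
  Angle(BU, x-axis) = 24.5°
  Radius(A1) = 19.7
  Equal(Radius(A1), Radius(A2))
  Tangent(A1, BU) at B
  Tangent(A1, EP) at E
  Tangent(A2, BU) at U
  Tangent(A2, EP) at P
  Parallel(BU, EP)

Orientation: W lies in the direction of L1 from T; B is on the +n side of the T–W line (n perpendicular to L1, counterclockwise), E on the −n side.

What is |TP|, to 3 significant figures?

71.4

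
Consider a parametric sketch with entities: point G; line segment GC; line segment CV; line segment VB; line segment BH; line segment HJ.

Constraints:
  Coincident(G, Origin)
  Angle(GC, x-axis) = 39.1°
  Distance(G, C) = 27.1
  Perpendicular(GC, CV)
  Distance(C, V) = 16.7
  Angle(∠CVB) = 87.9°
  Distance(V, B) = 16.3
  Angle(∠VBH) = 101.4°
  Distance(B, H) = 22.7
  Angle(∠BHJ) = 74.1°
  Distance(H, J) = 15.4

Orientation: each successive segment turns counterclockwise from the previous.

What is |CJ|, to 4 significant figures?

6.498

G is at the origin; GC runs at 39.1° with length 27.1, so C = (21.03, 17.09). GC is perpendicular to CV, so CV runs at 129.1°; with |CV| = 16.7, V = (10.50, 30.05). ∠CVB = 87.9° gives VB at -138.8° from the x-axis; with |VB| = 16.3, B = (-1.766, 19.31). ∠VBH = 101.4° gives BH at -60.20° from the x-axis; with |BH| = 22.7, H = (9.516, -0.3836). ∠BHJ = 74.1° gives HJ at 45.70° from the x-axis; with |HJ| = 15.4, J = (20.27, 10.64). Then |CJ| = |J − C| = 6.498.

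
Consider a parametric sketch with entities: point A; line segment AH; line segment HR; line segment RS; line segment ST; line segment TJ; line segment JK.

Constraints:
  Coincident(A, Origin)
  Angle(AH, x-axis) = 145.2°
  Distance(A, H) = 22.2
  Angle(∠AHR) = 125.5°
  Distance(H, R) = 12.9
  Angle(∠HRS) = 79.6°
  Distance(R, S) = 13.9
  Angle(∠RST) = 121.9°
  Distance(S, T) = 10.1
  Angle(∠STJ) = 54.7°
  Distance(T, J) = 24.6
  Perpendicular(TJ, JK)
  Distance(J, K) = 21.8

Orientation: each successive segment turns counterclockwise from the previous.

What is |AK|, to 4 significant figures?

45.28

A is at the origin; AH runs at 145.2° with length 22.2, so H = (-18.23, 12.67). ∠AHR = 125.5° gives HR at -160.3° from the x-axis; with |HR| = 12.9, R = (-30.37, 8.321). ∠HRS = 79.6° gives RS at -59.90° from the x-axis; with |RS| = 13.9, S = (-23.40, -3.704). ∠RST = 121.9° gives ST at -1.800° from the x-axis; with |ST| = 10.1, T = (-13.31, -4.022). ∠STJ = 54.7° gives TJ at 123.5° from the x-axis; with |TJ| = 24.6, J = (-26.89, 16.49). TJ ⟂ JK, so JK runs at -146.5°; with |JK| = 21.8, K = (-45.06, 4.460). Then |AK| = |K − A| = 45.28.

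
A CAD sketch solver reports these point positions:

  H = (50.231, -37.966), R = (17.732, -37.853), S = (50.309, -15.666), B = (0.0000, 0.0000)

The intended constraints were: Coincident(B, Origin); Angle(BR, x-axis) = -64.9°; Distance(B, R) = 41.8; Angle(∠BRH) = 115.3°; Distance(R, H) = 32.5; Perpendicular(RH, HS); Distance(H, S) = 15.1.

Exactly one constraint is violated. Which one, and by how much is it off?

Distance(H, S) = 15.1 — off by 7.20.

B = (0.00, 0.00) ✓; BR at -64.90° ✓; |BR| = 41.80 ✓; ∠BRH = 115.3° ✓; |RH| = 32.50 ✓; ∠(RH, HS) = 90.00° ✓; |HS| = 22.30 ✗.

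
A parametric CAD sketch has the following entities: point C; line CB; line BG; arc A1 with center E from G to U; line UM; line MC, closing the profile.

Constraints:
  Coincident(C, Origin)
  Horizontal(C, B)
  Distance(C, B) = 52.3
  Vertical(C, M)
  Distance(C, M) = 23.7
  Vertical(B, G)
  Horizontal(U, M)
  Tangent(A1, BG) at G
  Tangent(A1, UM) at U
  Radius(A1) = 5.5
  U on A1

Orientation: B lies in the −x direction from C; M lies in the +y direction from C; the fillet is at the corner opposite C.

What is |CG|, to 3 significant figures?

55.4

C is at the origin; CB is horizontal with |CB| = 52.3 and B on the −x side, so B = (-52.3, 0.00). C and M share the same x with |CM| = 23.7 and M on the +y side, so M = (0.00, 23.7). The virtual corner opposite C is at (-52.3, 23.7). The tangent condition forces EG to be normal to BG and tangency of A1 to UM means the radius EU is perpendicular to UM, with radius 5.5, so the center E sits 5.5 in from both sides at E = (-46.8, 18.2). That places the tangent points at G = (-52.3, 18.2) on BG and U = (-46.8, 23.7) on UM. Then |CG| = |G − C| = 55.4.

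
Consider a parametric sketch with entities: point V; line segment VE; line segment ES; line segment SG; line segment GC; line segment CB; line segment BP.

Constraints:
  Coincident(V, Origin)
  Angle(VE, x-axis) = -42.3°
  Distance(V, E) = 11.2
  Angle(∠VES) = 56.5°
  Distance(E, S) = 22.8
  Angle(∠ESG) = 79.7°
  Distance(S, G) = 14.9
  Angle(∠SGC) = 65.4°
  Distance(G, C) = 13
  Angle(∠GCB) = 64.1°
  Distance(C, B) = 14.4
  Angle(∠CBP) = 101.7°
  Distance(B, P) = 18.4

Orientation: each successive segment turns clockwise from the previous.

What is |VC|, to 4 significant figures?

3.914

V is at the origin; VE runs at -42.3° with length 11.2, so E = (8.284, -7.538). ∠VES = 56.5° gives ES at -165.8° from the x-axis; with |ES| = 22.8, S = (-13.82, -13.13). ∠ESG = 79.7° gives SG at 93.90° from the x-axis; with |SG| = 14.9, G = (-14.83, 1.735). ∠SGC = 65.4° gives GC at -20.70° from the x-axis; with |GC| = 13.0, C = (-2.672, -2.860). Then |VC| = |C − V| = 3.914.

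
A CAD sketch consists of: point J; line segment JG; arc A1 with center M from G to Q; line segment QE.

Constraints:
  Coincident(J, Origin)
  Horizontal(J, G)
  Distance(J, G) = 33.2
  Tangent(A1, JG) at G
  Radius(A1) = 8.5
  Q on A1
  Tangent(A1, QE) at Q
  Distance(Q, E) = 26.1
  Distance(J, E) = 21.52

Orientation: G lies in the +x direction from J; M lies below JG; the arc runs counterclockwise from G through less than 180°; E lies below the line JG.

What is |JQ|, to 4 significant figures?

27.54

Checks: |MQ| = 8.500 ✓; ∠(MQ, QE) = 90.00° ✓; |QE| = 26.10 ✓; |JE| = 21.52 ✓.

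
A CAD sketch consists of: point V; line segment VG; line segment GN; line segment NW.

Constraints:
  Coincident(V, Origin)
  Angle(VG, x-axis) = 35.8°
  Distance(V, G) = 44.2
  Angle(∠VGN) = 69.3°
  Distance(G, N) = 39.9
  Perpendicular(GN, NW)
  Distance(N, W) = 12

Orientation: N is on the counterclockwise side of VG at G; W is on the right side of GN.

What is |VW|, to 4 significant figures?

58.61

∠VGN = 69.3°, so GN runs at 35.8° + (180° − 69.3°) = 146.5° from the x-axis; with |GN| = 39.9, N = G + 39.9·(cos 146.5°, sin 146.5°) = (2.577, 47.88). GN ⟂ NW; with |NW| = 12.0 on the right of GN, W = N + 12.0·(0.5519, 0.8339) = (9.200, 57.88). Then |VW| = |W − V| = 58.61.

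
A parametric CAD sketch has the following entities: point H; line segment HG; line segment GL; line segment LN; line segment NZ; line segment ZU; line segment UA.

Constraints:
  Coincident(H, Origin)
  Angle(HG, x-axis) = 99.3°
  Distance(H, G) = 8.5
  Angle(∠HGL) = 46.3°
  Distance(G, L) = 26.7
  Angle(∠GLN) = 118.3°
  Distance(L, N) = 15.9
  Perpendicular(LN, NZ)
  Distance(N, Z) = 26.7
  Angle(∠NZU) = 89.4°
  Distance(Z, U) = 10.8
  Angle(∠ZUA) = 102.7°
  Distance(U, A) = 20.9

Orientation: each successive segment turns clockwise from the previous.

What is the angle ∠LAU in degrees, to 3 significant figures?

175°

∠NZU = 89.4° gives ZU at 83.3° from the x-axis; with |ZU| = 10.8, U = (-6.32, -8.94). ∠ZUA = 102.7° gives UA at 6.00° from the x-axis; with |UA| = 20.9, A = (14.5, -6.76). Then cos ∠LAU = AL·AU / (|AL||AU|), giving 175°.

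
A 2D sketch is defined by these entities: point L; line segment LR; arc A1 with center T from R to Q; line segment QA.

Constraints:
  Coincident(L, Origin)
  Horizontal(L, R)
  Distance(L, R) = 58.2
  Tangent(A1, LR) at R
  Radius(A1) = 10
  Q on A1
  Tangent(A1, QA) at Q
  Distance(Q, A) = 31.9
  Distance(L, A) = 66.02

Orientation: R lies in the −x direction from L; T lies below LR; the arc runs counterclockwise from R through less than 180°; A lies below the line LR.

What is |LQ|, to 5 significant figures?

68.484

Checks: ∠(TR, RL) = 90.00° ✓; |TR| = 10.00 ✓; |TQ| = 10.00 ✓; ∠(TQ, QA) = 90.00° ✓; |QA| = 31.90 ✓; |LA| = 66.02 ✓.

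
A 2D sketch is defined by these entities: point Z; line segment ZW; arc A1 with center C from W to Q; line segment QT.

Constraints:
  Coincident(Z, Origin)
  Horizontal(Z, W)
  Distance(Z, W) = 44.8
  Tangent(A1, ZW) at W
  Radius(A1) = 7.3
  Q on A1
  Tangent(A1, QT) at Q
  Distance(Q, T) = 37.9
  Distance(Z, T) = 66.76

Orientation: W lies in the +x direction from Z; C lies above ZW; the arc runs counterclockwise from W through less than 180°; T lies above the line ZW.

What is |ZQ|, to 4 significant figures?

52.67

Checks: ∠(CW, WZ) = 90.00° ✓; |CQ| = 7.300 ✓; ∠(CQ, QT) = 90.00° ✓; |QT| = 37.90 ✓; |ZT| = 66.76 ✓.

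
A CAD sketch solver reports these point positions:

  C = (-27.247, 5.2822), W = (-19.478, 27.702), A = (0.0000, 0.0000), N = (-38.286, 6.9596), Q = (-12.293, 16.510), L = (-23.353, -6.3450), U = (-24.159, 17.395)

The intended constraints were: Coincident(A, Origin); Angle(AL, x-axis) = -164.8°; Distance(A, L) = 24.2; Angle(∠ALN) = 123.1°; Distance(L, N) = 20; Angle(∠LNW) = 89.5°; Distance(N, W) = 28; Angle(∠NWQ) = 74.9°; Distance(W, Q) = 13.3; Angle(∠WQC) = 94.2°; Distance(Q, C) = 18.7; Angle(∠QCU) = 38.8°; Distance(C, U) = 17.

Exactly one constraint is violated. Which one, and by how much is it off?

Distance(C, U) = 17 — off by 4.50.

A = (0.00, 0.00) ✓; AL at -164.8° ✓; |AL| = 24.20 ✓; ∠ALN = 123.1° ✓; |LN| = 20.00 ✓; ∠LNW = 89.50° ✓; |NW| = 28.00 ✓; ∠NWQ = 74.90° ✓; |WQ| = 13.30 ✓; ∠WQC = 94.20° ✓; |QC| = 18.70 ✓; ∠QCU = 38.80° ✓; |CU| = 12.50 ✗.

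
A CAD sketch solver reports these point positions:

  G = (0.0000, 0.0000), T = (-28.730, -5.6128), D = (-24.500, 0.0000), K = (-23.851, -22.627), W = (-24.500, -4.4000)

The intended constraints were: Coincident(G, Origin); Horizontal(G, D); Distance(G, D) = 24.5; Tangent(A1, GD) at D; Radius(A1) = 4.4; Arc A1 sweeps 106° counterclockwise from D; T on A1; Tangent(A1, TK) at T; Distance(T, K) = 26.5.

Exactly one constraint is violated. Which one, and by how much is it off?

Distance(T, K) = 26.5 — off by 8.80.

G = (0.00, 0.00) ✓; G.y = 0.00, D.y = 0.00 ✓; |GD| = 24.50 ✓; ∠(WD, DG) = 90.00° ✓; |WD| = 4.400 ✓; bearing(W→T) − bearing(W→D) = 106.0° ✓; |WT| = 4.400 ✓; ∠(WT, TK) = 90.00° ✓; |TK| = 17.70 ✗.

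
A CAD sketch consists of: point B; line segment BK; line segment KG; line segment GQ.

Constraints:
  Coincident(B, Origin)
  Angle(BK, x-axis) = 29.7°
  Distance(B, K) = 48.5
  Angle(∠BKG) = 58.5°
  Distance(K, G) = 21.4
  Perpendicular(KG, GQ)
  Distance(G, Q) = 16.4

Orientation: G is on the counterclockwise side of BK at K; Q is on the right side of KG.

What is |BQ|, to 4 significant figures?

57.89

B is at the origin; BK runs at 29.7° with length 48.5, so K = 48.5·(cos 29.7°, sin 29.7°) = (42.13, 24.03). ∠BKG = 58.5°, so KG runs at 29.7° + (180° − 58.5°) = 151.2° from the x-axis; with |KG| = 21.4, G = K + 21.4·(cos 151.2°, sin 151.2°) = (23.38, 34.34). KG ⟂ GQ; with |GQ| = 16.4 on the right of KG, Q = G + 16.4·(0.4818, 0.8763) = (31.28, 48.71). Then |BQ| = |Q − B| = 57.89.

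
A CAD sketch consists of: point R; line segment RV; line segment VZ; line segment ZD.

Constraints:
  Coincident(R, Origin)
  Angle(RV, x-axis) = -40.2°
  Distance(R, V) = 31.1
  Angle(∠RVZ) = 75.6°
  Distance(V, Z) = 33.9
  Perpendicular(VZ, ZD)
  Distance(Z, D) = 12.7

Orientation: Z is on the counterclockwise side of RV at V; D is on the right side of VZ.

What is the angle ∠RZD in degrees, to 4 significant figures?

139.0°

R is at the origin; RV runs at -40.2° with length 31.1, so V = 31.1·(cos -40.2°, sin -40.2°) = (23.75, -20.07). ∠RVZ = 75.6°, so VZ runs at -40.2° + (180° − 75.6°) = 64.20° from the x-axis; with |VZ| = 33.9, Z = V + 33.9·(cos 64.20°, sin 64.20°) = (38.51, 10.45). VZ is perpendicular to ZD; with |ZD| = 12.7 on the right of VZ, D = Z + 12.7·(0.9003, -0.4352) = (49.94, 4.920). Then cos ∠RZD = ZR·ZD / (|ZR||ZD|), giving 139.0°.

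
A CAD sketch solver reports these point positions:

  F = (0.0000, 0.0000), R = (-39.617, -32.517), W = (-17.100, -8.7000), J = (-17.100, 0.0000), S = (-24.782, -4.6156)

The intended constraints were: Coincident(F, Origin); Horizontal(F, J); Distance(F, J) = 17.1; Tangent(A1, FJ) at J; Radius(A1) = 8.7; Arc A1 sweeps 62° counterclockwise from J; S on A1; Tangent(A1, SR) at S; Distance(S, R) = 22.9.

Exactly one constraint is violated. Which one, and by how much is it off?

Distance(S, R) = 22.9 — off by 8.70.

F = (0.00, 0.00) ✓; F.y = 0.00, J.y = 0.00 ✓; |FJ| = 17.10 ✓; ∠(WJ, JF) = 90.00° ✓; |WJ| = 8.700 ✓; bearing(W→S) − bearing(W→J) = 62.00° ✓; |WS| = 8.700 ✓; ∠(WS, SR) = 90.00° ✓; |SR| = 31.60 ✗.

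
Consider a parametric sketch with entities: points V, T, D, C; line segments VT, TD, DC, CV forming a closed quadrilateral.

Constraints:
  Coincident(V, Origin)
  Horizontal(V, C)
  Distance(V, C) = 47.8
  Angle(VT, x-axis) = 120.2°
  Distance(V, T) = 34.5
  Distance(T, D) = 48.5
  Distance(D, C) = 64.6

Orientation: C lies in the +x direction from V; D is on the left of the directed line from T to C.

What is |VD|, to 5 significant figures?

62.731

V is at the origin; V and C share the same y with |VC| = 47.8 and C in +x, so C = (47.8, 0). VT runs at 120.2° with |VT| = 34.5, so T = (-17.354, 29.817). D is determined by |TD| = 48.5 and |DC| = 64.6 together: it lies at the intersection of circle(T, 48.5) and circle(C, 64.6). With |TC| = 71.653, the foot of the radical line on TC is 23.120 from T and the perpendicular offset is √(48.5² − 23.120²) = 42.635. Taking the left-of-TC solution: D = (21.411, 58.964).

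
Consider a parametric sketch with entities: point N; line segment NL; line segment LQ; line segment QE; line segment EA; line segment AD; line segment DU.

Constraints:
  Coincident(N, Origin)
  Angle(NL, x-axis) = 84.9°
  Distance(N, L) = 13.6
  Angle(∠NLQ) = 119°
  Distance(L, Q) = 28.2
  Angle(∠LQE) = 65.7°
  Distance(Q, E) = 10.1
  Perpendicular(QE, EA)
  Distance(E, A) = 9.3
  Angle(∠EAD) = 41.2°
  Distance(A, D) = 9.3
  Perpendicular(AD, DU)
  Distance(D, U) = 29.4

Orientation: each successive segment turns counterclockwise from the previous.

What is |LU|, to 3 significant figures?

45.2

N is at the origin; NL runs at 84.9° with length 13.6, so L = (1.21, 13.5). ∠NLQ = 119.0° gives LQ at 146° from the x-axis; with |LQ| = 28.2, Q = (-22.1, 29.4). ∠LQE = 65.7° gives QE at -99.8° from the x-axis; with |QE| = 10.1, E = (-23.9, 19.4). QE ⟂ EA, so EA runs at -9.80°; with |EA| = 9.3, A = (-14.7, 17.8). ∠EAD = 41.2° gives AD at 129° from the x-axis; with |AD| = 9.3, D = (-20.5, 25.0). AD is perpendicular to DU, so DU runs at -141°; with |DU| = 29.4, U = (-43.4, 6.55). Then |LU| = |U − L| = 45.2.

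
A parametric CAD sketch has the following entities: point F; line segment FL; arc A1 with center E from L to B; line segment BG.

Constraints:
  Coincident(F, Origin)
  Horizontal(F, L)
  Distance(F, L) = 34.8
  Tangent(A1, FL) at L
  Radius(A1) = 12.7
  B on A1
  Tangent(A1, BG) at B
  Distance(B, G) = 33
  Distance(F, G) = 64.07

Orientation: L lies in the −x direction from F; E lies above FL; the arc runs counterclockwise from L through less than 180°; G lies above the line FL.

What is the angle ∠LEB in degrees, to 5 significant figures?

125.46°

F is at the origin; F and L share the same y with |FL| = 34.8 and L on the −x side, so L = (-34.800, 0.0000). Tangency of A1 to FL means the radius EL is perpendicular to FL, so E = L + (0, 12.7) = (-34.800, 12.700). Since EB ⟂ BG (tangency), |EG| = √(12.7² + 33.0²) = 35.359 regardless of where B sits on A1. So G lies on both circle(F, 64.07) and circle(E, 35.359); the above-FL intersection is G = (-43.600, 46.947). B is the foot of the tangent from G: B = (-24.456, 20.068).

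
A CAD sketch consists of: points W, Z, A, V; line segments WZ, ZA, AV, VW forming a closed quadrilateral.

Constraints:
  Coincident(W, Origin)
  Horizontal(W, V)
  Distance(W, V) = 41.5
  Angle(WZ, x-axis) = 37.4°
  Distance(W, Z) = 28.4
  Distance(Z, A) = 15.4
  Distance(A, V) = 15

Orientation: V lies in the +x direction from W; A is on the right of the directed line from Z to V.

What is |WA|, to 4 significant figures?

26.80

Checks: WZ at 37.40° ✓; |ZA| = 15.40 ✓; |AV| = 15.00 ✓.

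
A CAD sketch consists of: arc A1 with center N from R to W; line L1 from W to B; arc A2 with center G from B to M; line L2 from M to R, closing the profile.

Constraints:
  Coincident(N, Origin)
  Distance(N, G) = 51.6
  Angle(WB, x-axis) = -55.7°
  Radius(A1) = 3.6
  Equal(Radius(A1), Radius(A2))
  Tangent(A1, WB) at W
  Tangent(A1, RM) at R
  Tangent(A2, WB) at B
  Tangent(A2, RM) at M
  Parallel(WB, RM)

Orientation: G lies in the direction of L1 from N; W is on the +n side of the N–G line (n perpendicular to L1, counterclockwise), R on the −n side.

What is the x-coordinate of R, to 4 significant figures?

-2.974

The slot axis is L1's direction at -55.7°, so u = (cos -55.7°, sin -55.7°) = (0.5635, -0.8261) and n = (−sin -55.7°, cos -55.7°) = (0.8261, 0.5635). N is at the origin and G lies 51.6 along u from N, so G = 51.6·u = (29.08, -42.63). Tangency of A1 to both parallel lines with radius 3.6 puts W and R at N ± 3.6·n: W = (2.974, 2.029), R = (-2.974, -2.029). So R.x = -2.974.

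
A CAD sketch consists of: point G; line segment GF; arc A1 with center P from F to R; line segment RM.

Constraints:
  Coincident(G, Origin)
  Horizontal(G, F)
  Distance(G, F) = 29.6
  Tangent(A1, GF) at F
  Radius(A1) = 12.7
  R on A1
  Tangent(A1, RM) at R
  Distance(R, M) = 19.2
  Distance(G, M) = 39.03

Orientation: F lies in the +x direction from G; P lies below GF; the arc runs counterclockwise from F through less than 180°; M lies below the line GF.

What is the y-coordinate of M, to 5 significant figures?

-33.576

Checks: |PF| = 12.70 ✓; |PR| = 12.70 ✓; ∠(PR, RM) = 90.00° ✓; |RM| = 19.20 ✓; |GM| = 39.03 ✓.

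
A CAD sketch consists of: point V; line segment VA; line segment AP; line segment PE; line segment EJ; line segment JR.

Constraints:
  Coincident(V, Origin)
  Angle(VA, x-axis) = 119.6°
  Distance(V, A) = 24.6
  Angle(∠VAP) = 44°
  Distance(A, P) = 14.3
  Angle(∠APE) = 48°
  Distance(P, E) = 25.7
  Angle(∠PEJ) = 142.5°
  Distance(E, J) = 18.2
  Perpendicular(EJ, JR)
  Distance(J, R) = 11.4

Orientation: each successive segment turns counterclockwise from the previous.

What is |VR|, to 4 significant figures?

40.99

∠PEJ = 142.5° gives EJ at 65.10° from the x-axis; with |EJ| = 18.2, J = (14.73, 35.95). EJ ⟂ JR, so JR runs at 155.1°; with |JR| = 11.4, R = (4.391, 40.75). Then |VR| = |R − V| = 40.99.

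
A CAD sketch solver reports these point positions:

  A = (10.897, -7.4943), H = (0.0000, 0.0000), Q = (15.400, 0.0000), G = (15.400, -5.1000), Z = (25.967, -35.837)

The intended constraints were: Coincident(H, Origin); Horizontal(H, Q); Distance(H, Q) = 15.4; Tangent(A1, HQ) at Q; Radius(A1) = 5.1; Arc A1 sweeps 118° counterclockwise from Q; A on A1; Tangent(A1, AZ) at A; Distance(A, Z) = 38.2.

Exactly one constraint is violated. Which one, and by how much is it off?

Distance(A, Z) = 38.2 — off by 6.10.

H = (0.00, 0.00) ✓; H.y = 0.00, Q.y = 0.00 ✓; |HQ| = 15.40 ✓; ∠(GQ, QH) = 90.00° ✓; |GQ| = 5.100 ✓; bearing(G→A) − bearing(G→Q) = 118.0° ✓; |GA| = 5.100 ✓; ∠(GA, AZ) = 90.00° ✓; |AZ| = 32.10 ✗.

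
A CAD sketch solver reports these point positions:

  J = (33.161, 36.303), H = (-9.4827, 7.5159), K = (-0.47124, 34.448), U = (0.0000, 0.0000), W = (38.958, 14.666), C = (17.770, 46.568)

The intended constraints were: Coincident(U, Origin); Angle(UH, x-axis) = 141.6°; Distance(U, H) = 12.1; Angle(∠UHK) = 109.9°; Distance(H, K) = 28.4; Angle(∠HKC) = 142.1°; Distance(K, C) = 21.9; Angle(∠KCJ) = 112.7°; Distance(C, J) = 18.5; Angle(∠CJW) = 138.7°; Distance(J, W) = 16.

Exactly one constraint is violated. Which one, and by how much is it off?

Distance(J, W) = 16 — off by 6.40.

U = (0.00, 0.00) ✓; UH at 141.6° ✓; |UH| = 12.10 ✓; ∠UHK = 109.9° ✓; |HK| = 28.40 ✓; ∠HKC = 142.1° ✓; |KC| = 21.90 ✓; ∠KCJ = 112.7° ✓; |CJ| = 18.50 ✓; ∠CJW = 138.7° ✓; |JW| = 22.40 ✗.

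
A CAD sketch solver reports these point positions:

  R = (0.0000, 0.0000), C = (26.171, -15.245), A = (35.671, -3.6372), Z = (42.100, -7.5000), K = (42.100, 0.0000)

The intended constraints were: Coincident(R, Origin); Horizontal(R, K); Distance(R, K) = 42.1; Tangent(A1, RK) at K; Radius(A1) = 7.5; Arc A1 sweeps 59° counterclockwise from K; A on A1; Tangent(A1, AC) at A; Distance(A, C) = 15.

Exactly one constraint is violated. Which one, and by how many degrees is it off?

Tangent(A1, AC) at A — off by 8.30°.

R = (0.00, 0.00) ✓; R.y = 0.00, K.y = 0.00 ✓; |RK| = 42.10 ✓; ∠(ZK, KR) = 90.00° ✓; |ZK| = 7.500 ✓; bearing(Z→A) − bearing(Z→K) = 59.00° ✓; |ZA| = 7.500 ✓; ∠(ZA, AC) = 98.30° ✗; |AC| = 15.00 ✓.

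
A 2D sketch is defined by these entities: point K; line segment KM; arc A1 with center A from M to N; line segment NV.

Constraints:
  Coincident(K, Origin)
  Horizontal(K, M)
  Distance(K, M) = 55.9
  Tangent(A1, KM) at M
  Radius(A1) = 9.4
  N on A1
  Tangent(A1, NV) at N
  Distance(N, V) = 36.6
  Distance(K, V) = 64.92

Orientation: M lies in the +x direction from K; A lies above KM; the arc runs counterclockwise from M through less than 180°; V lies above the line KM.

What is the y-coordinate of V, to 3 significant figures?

45.9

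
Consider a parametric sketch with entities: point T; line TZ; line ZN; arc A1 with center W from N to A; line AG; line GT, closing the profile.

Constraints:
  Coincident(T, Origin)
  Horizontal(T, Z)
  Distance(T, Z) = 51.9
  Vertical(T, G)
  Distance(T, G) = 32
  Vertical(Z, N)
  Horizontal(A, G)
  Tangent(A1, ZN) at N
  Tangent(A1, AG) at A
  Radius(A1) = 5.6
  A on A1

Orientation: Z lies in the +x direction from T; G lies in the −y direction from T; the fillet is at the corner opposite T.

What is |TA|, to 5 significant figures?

56.282

The virtual corner opposite T is at (51.900, -32.000). The tangent condition forces WN to be normal to ZN and since A1 is tangent to AG there, WA ⟂ AG, with radius 5.6, so the center W sits 5.6 in from both sides at W = (46.300, -26.400). That places the tangent points at N = (51.900, -26.400) on ZN and A = (46.300, -32.000) on AG. Then |TA| = |A − T| = 56.282.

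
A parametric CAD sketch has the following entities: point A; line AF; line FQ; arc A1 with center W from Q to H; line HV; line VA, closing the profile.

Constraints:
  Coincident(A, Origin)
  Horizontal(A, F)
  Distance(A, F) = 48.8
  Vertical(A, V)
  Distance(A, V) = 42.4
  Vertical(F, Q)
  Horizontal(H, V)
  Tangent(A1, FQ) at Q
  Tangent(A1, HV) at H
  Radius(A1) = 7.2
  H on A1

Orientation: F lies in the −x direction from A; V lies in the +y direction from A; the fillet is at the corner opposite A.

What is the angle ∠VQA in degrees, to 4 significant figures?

44.20°

A is at the origin; A and F share the same y with |AF| = 48.8 and F on the −x side, so F = (-48.80, 0.000). AV is vertical with |AV| = 42.4 and V on the +y side, so V = (0.000, 42.40). The virtual corner opposite A is at (-48.80, 42.40). A1 meets FQ tangentially, so WQ is at right angles to FQ and tangency of A1 to HV means the radius WH is perpendicular to HV, with radius 7.2, so the center W sits 7.2 in from both sides at W = (-41.60, 35.20). That places the tangent points at Q = (-48.80, 35.20) on FQ and H = (-41.60, 42.40) on HV. Then cos ∠VQA = QV·QA / (|QV||QA|), giving 44.20°.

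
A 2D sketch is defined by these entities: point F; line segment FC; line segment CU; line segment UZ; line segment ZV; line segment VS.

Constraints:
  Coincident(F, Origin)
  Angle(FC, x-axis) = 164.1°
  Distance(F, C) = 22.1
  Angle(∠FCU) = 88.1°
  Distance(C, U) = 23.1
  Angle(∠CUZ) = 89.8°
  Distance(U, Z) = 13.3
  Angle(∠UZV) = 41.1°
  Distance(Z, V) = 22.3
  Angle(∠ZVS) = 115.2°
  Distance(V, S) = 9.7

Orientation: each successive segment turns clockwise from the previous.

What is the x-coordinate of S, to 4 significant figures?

-29.30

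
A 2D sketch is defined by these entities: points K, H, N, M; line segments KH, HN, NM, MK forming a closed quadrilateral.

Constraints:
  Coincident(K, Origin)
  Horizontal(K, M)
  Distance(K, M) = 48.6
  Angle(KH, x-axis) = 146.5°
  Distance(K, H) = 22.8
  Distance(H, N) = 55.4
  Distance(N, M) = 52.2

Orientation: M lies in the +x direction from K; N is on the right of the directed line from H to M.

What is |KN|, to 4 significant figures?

36.12

K is at the origin; K and M share the same y with |KM| = 48.6 and M in +x, so M = (48.6, 0). KH runs at 146.5° with |KH| = 22.8, so H = (-19.01, 12.58). N is determined by |HN| = 55.4 and |NM| = 52.2 together: it lies at the intersection of circle(H, 55.4) and circle(M, 52.2). With |HM| = 68.77, the foot of the radical line on HM is 36.89 from H and the perpendicular offset is √(55.4² − 36.89²) = 41.33. Taking the right-of-HM solution: N = (9.692, -34.80).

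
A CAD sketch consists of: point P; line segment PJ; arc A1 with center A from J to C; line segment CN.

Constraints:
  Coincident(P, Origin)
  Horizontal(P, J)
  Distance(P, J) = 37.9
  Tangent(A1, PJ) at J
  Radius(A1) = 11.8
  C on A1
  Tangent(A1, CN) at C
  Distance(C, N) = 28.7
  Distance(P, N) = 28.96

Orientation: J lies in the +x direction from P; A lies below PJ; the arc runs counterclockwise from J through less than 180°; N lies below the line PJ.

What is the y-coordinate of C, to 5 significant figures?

-4.4421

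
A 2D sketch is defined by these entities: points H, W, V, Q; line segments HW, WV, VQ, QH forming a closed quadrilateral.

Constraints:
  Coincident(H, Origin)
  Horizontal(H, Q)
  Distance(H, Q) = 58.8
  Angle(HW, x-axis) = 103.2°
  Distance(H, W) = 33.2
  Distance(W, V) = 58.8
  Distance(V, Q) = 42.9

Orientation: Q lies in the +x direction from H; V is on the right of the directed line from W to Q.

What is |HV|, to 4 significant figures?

28.18

H is at the origin; HQ is horizontal with |HQ| = 58.8 and Q in +x, so Q = (58.8, 0). HW runs at 103.2° with |HW| = 33.2, so W = (-7.581, 32.32). V is determined by |WV| = 58.8 and |VQ| = 42.9 together: it lies at the intersection of circle(W, 58.8) and circle(Q, 42.9). With |WQ| = 73.83, the foot of the radical line on WQ is 47.87 from W and the perpendicular offset is √(58.8² − 47.87²) = 34.15. Taking the right-of-WQ solution: V = (20.50, -19.34).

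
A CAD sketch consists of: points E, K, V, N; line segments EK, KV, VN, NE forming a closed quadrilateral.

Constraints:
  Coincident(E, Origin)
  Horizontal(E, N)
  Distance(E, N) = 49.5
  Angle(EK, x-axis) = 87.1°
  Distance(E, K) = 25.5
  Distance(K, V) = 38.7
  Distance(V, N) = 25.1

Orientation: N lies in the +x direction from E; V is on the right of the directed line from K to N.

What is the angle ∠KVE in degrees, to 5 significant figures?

40.628°

Checks: |KV| = 38.70 ✓; |VN| = 25.10 ✓.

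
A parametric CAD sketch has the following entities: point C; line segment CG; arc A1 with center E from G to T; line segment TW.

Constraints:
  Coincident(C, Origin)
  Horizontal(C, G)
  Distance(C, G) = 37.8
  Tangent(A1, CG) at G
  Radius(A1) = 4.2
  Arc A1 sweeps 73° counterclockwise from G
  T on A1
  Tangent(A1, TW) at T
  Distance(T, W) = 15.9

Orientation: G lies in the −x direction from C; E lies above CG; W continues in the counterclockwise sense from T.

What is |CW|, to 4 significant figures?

34.34

C is at the origin; CG is horizontal with |CG| = 37.8 and G on the −x side, so G = (-37.80, 0.000). Since A1 is tangent to CG there, EG ⟂ CG, so E = G + (0, 4.2) = (-37.80, 4.200). On A1, G sits at bearing -90° from E; a 73° counterclockwise sweep puts T at bearing -17°, so T = E + 4.2·(cos -17°, sin -17°) = (-33.78, 2.972). A1 meets TW tangentially, so ET is at right angles to TW, so TW runs along (−sin -17°, cos -17°); with |TW| = 15.9, W = (-29.13, 18.18). Then |CW| = |W − C| = 34.34.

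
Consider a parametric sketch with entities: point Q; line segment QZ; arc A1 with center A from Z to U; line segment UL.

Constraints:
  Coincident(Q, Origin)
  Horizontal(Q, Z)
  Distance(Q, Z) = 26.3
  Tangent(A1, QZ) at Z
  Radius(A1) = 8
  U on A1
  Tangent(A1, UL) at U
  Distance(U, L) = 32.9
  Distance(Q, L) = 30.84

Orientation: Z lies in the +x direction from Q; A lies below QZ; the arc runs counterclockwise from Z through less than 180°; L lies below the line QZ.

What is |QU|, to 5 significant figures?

19.980

Q is at the origin; Q and Z share the same y with |QZ| = 26.3 and Z on the +x side, so Z = (26.300, 0.0000). The tangent condition forces AZ to be normal to QZ, so A = Z + (0, -8) = (26.300, -8.0000). Since AU ⟂ UL (tangency), |AL| = √(8.0² + 32.9²) = 33.859 regardless of where U sits on A1. So L lies on both circle(Q, 30.84) and circle(A, 33.859); the below-QZ intersection is L = (1.2808, -30.813). U is the foot of the tangent from L: U = (19.666, -3.5295).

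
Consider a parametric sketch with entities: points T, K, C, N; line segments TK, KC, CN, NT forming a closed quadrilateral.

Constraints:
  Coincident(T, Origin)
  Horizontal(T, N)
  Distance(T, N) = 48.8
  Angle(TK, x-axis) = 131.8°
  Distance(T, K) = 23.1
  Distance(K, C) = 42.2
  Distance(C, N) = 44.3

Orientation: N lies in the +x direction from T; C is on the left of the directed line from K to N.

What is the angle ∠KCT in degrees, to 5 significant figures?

31.764°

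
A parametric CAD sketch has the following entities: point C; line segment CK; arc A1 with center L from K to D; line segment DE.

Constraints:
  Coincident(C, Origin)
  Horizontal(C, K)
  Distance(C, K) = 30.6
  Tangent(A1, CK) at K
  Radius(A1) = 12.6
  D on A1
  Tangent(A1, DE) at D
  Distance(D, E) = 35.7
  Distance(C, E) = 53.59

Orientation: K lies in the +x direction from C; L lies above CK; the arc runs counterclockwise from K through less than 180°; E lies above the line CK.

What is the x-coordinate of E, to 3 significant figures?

21.1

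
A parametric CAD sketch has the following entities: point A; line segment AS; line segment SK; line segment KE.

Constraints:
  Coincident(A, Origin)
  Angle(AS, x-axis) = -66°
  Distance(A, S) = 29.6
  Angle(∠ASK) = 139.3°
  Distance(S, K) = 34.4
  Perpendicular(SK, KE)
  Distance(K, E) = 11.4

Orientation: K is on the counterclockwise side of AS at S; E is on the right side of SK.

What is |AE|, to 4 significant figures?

64.60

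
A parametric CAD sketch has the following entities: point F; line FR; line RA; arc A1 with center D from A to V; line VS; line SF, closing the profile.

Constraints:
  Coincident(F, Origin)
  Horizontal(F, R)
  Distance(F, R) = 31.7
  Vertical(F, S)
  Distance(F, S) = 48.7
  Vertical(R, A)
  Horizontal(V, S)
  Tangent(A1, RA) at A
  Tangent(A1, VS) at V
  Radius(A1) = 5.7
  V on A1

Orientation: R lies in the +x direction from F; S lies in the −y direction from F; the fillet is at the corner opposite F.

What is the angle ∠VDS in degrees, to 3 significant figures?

77.6°

The virtual corner opposite F is at (31.7, -48.7). A1 meets RA tangentially, so DA is at right angles to RA and since A1 is tangent to VS there, DV ⟂ VS, with radius 5.7, so the center D sits 5.7 in from both sides at D = (26.0, -43.0). That places the tangent points at A = (31.7, -43.0) on RA and V = (26.0, -48.7) on VS. Then cos ∠VDS = DV·DS / (|DV||DS|), giving 77.6°.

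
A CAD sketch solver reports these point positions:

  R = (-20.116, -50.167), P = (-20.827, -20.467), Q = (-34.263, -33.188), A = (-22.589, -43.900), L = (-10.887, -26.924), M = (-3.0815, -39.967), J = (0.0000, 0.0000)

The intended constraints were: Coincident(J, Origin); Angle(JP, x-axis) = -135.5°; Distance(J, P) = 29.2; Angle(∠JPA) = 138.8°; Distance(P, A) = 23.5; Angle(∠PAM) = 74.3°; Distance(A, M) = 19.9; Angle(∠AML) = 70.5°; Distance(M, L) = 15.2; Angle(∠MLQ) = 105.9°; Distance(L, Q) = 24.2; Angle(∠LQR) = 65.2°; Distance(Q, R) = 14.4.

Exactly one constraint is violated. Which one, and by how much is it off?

Distance(Q, R) = 14.4 — off by 7.70.

J = (0.00, 0.00) ✓; JP at -135.5° ✓; |JP| = 29.20 ✓; ∠JPA = 138.8° ✓; |PA| = 23.50 ✓; ∠PAM = 74.30° ✓; |AM| = 19.90 ✓; ∠AML = 70.50° ✓; |ML| = 15.20 ✓; ∠MLQ = 105.9° ✓; |LQ| = 24.20 ✓; ∠LQR = 65.20° ✓; |QR| = 22.10 ✗.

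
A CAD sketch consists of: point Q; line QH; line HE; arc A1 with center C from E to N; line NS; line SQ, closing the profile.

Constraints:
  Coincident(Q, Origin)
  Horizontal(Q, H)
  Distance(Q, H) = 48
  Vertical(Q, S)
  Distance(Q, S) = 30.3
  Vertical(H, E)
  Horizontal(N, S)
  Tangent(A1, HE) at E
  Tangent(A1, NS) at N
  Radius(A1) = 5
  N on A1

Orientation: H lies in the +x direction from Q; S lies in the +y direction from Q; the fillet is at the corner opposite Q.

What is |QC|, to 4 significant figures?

49.89

Q and S share the same x with |QS| = 30.3 and S on the +y side, so S = (0.000, 30.30). The virtual corner opposite Q is at (48.00, 30.30). A1 meets HE tangentially, so CE is at right angles to HE and the tangent condition forces CN to be normal to NS, with radius 5.0, so the center C sits 5.0 in from both sides at C = (43.00, 25.30). Then |QC| = |C − Q| = 49.89.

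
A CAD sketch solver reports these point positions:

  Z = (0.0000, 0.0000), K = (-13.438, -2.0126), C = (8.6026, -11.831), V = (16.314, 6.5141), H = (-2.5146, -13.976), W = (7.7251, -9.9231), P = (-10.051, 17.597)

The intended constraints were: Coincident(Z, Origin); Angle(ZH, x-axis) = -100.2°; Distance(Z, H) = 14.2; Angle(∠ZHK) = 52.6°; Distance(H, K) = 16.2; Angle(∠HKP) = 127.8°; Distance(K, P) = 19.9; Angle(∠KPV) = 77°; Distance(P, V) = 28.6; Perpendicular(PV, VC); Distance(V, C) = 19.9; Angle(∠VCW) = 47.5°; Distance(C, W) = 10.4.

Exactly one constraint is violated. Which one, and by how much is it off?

Distance(C, W) = 10.4 — off by 8.30.

Z = (0.00, 0.00) ✓; ZH at -100.2° ✓; |ZH| = 14.20 ✓; ∠ZHK = 52.60° ✓; |HK| = 16.20 ✓; ∠HKP = 127.8° ✓; |KP| = 19.90 ✓; ∠KPV = 77.00° ✓; |PV| = 28.60 ✓; ∠(PV, VC) = 90.00° ✓; |VC| = 19.90 ✓; ∠VCW = 47.50° ✓; |CW| = 2.100 ✗.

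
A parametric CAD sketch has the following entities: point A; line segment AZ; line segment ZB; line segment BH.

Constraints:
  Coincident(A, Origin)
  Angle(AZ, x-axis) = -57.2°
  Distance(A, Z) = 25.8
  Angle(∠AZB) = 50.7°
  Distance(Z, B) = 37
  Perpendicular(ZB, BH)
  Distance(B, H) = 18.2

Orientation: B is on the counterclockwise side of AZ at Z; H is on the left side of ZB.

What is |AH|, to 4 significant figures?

20.73

∠AZB = 50.7°, so ZB runs at -57.2° + (180° − 50.7°) = 72.10° from the x-axis; with |ZB| = 37.0, B = Z + 37.0·(cos 72.10°, sin 72.10°) = (25.35, 13.52). ZB is perpendicular to BH; with |BH| = 18.2 on the left of ZB, H = B + 18.2·(-0.9516, 0.3074) = (8.029, 19.12). Then |AH| = |H − A| = 20.73.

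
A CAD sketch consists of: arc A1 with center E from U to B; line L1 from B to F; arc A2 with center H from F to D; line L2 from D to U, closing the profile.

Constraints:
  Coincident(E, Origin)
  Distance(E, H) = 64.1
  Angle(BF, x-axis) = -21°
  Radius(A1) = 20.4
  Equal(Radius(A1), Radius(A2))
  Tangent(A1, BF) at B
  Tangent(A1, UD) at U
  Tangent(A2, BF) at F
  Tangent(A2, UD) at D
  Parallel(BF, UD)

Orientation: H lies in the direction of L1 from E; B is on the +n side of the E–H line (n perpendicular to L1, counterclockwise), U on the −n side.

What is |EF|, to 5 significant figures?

67.268

The slot axis is L1's direction at -21.0°, so u = (cos -21.0°, sin -21.0°) = (0.93358, -0.35837) and n = (−sin -21.0°, cos -21.0°) = (0.35837, 0.93358). E is at the origin and H lies 64.1 along u from E, so H = 64.1·u = (59.843, -22.971). Tangency of A1 to both parallel lines with radius 20.4 puts B and U at E ± 20.4·n: B = (7.3107, 19.045), U = (-7.3107, -19.045). Equal radii place F and D the same way about H: F = H + 20.4·n = (67.153, -3.9263), D = H − 20.4·n = (52.532, -42.016). Then |EF| = |F − E| = 67.268.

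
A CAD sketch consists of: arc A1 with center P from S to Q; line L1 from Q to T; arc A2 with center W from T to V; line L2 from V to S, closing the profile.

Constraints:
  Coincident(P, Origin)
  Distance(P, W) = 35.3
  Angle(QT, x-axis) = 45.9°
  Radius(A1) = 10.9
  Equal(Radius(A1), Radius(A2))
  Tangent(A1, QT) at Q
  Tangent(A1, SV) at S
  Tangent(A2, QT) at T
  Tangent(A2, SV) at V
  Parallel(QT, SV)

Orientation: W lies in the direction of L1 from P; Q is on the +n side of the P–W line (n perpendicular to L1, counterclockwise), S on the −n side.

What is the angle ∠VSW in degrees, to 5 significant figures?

17.160°

Tangency of A1 to both parallel lines with radius 10.9 puts Q and S at P ± 10.9·n: Q = (-7.8276, 7.5854), S = (7.8276, -7.5854). Equal radii place T and V the same way about W: T = W + 10.9·n = (16.738, 32.935), V = W − 10.9·n = (32.393, 17.764). Then cos ∠VSW = SV·SW / (|SV||SW|), giving 17.160°.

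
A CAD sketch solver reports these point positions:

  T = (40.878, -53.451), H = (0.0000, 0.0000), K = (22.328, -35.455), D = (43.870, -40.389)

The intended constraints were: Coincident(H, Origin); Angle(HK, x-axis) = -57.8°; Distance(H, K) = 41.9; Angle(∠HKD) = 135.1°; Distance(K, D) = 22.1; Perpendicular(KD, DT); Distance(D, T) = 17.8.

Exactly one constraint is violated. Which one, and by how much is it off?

Distance(D, T) = 17.8 — off by 4.40.

H = (0.00, 0.00) ✓; HK at -57.80° ✓; |HK| = 41.90 ✓; ∠HKD = 135.1° ✓; |KD| = 22.10 ✓; ∠(KD, DT) = 90.00° ✓; |DT| = 13.40 ✗.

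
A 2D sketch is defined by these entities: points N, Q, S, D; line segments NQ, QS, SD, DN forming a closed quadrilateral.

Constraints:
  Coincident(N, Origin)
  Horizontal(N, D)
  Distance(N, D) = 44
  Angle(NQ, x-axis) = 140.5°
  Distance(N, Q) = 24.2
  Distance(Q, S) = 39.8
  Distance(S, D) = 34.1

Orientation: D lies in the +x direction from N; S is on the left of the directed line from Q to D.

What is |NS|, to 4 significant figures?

31.57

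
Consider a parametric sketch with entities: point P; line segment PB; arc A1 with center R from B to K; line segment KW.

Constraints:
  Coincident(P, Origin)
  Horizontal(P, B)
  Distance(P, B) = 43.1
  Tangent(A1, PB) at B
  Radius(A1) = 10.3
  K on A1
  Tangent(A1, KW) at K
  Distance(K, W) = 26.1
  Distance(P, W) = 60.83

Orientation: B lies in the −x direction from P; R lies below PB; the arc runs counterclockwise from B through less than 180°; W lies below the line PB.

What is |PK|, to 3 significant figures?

54.6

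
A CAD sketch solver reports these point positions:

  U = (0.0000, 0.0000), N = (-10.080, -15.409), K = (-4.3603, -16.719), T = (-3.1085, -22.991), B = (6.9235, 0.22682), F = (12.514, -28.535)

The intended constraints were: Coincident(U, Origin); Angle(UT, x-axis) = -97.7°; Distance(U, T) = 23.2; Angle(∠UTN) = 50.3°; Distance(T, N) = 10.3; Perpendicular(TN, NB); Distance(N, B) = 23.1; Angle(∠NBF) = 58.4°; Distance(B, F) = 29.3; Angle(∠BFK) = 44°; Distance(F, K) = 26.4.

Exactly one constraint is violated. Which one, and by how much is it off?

Distance(F, K) = 26.4 — off by 5.80.

U = (0.00, 0.00) ✓; UT at -97.70° ✓; |UT| = 23.20 ✓; ∠UTN = 50.30° ✓; |TN| = 10.30 ✓; ∠(TN, NB) = 90.00° ✓; |NB| = 23.10 ✓; ∠NBF = 58.40° ✓; |BF| = 29.30 ✓; ∠BFK = 44.00° ✓; |FK| = 20.60 ✗.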